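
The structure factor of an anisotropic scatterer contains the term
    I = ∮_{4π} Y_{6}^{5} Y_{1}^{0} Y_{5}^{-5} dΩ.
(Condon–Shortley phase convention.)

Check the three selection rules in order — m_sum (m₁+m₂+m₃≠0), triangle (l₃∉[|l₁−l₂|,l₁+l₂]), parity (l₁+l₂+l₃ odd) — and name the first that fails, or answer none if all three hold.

none

azimuthal sum: 5 + 0 − 5 = 0  ✓
5 ≤ 5 ≤ 7 (triangle on l)  ✓
L = 6 + 1 + 5 = 12 (even)  ✓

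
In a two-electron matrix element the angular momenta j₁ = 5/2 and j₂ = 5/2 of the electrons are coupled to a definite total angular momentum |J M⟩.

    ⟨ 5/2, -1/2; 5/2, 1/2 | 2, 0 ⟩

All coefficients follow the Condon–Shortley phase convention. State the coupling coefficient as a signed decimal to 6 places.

+0.436436  (= +√(4/21))

√[5·3!2!2!/8! · 2!3!3!2!2!2!] = √(12/7)
  +(−1)^1/∏(1,2,2,2,0,0)! = -1/8  (running -1/8)
  +(−1)^2/∏(2,1,1,1,1,1)! = 1/2  (running 3/8)
  +(−1)^3/∏(3,0,0,0,2,2)! = -1/24  (running 1/3)
⟨..|..⟩ = √(12/7)·(1/3) = +0.436436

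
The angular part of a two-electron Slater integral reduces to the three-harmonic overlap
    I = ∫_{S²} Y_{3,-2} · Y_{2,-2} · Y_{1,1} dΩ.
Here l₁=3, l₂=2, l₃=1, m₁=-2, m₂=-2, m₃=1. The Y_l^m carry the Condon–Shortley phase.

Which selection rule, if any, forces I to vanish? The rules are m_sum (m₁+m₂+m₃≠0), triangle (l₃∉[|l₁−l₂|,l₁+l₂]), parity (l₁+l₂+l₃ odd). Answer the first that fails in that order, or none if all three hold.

azimuthal sum: -2 − 2 + 1 = -3  ✗
1 ≤ 1 ≤ 5 (triangle on l)
L = 3 + 2 + 1 = 6 (even)

m_sum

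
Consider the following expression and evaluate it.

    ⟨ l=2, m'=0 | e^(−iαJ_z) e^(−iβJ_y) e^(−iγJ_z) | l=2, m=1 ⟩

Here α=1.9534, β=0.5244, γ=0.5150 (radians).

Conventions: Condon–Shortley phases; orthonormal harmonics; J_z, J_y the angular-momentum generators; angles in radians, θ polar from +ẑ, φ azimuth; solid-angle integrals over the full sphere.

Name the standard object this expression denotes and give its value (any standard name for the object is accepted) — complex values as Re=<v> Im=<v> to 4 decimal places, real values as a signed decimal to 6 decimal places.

This is a Wigner D-matrix element — the rotation-matrix element ⟨l m'| R(α,β,γ) |l m⟩ in the angular-momentum basis.
D^2_{0,1}(1.9534,0.5244,0.5150) = e^{-i·0·1.9534}·d^2_{0,1}(0.5244)·e^{-i·1·0.5150}. Compute d first:
Half-angle: c=0.965822, s=0.259206. N=√(2·2·6·1)=4.898979
The bounds max(0,m−m')=1 and min(l+m,l−m')=2 give 2 terms
  k=1: (−1)^0·4.8990/(2)·0.9658^3·0.2592^1 = +0.572021
  k=2: (−1)^1·4.8990/(2)·0.9658^1·0.2592^3 = -0.041201
d^2_{0,1}(0.5244) = +0.572021 -0.041201 = +0.530820
D = (+1.000000+0.000000i)·(+0.530820)·(+0.870293-0.492535i) = +0.461969-0.261447i

Wigner D-matrix element, Re=0.4620 Im=-0.2614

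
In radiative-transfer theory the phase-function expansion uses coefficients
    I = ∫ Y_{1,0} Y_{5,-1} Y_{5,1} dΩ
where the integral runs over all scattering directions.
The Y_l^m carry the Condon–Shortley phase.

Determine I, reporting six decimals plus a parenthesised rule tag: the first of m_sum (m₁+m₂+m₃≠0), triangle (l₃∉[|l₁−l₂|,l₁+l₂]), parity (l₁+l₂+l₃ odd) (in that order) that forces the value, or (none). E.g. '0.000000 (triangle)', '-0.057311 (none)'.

Σlᵢ=11 odd — θ-integrand is odd under cosθ→−cosθ; I=0

0.000000 (parity)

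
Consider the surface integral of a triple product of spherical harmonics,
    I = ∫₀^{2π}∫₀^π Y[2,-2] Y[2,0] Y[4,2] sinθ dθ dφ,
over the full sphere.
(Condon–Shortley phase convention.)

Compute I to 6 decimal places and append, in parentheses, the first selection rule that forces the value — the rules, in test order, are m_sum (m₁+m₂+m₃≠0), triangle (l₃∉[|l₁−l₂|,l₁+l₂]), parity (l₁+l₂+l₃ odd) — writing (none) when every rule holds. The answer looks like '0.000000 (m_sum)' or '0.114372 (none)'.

Checks pass: Σm=0; 8 even; l₃=4∈[0,4].
(2·2+1)(2·2+1)(2·4+1) = 225
Δ: 0! 4! 4! / 9! → 1/630
sum: t=0:+1/16 = 1/16
3j²(2 2 4; 0 0 0) = Δ·Π!·Σ² = 2/35  (sign +1)
sum: t=0:+1/96 = 1/96
3j²(2 2 4; -2 0 2) = Δ·Π!·Σ² = 1/42  (sign +1)
combine: 4πI² = 225·2/35·1/42 = 15/49
take √, sign +1: I = 0.15607835
No selection rule forces the value: the integral is nonzero (none).

0.156078 (none)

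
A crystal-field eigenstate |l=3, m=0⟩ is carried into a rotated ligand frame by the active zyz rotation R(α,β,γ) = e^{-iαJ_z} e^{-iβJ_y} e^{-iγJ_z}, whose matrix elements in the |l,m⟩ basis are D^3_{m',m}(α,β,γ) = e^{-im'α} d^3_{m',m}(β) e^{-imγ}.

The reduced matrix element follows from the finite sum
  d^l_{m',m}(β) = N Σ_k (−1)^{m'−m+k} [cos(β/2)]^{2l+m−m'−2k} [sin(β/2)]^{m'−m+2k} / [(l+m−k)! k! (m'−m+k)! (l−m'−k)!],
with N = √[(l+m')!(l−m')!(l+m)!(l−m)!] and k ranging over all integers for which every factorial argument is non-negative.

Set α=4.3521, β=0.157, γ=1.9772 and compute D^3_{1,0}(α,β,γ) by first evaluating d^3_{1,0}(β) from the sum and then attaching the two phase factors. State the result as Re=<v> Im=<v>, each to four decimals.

D^3_{1,0}(4.3521,0.1570,1.9772) = e^{-i·1·4.3521}·d^3_{1,0}(0.1570)·e^{-i·0·1.9772}. Compute d first:
Half-angle: c=0.996920, s=0.078419. N=√(24·2·6·6)=41.569219
k∈{0,1,2} keeps every argument non-negative
  k=0: (−1)^1·41.5692/(12)·0.9969^5·0.0784^1 = -0.267496
  k=1: (−1)^2·41.5692/(4)·0.9969^3·0.0784^3 = +0.004966
  k=2: (−1)^3·41.5692/(12)·0.9969^1·0.0784^5 = -0.000010
d^3_{1,0}(0.1570) = -0.267496 +0.004966 -0.000010 = -0.262540
Phases: e^{-i·(1)·4.3521}=-0.352545+0.935795i, e^{-i·(0)·1.9772}=+1.000000+0.000000i ⇒ D=+0.092557-0.245684i

Re=0.0926 Im=-0.2457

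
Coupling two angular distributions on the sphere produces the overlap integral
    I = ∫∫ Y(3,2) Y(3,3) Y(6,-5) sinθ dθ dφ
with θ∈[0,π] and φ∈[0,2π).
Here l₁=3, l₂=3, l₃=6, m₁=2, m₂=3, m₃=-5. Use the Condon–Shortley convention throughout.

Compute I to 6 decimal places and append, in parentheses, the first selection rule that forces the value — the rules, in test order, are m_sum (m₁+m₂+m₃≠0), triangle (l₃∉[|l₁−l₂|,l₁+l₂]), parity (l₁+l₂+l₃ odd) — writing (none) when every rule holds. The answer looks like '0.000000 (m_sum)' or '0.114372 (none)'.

-0.254801 (none)

Rules hold: Σm=0, L=12 even, 0≤6≤6.
N = 7·7·13 = 637
Δ = 0!·6!·6!/13! = 1/12012
Racah Σ t=0..0: t=0:+1/1296 = 1/1296
⇒ 3j(3 3 6; 0 0 0)² = 100/3003, sgn +1
Racah Σ t=0..0: t=0:+1/86400 = 1/86400
⇒ 3j(3 3 6; 2 3 -5)² = 1/26, sgn -1
4πI² = N·(3j₀)²·(3jₘ)² = 350/429
I = -1·√(0.815851/4π) = -0.25480060
No selection rule forces the value: the integral is nonzero (none).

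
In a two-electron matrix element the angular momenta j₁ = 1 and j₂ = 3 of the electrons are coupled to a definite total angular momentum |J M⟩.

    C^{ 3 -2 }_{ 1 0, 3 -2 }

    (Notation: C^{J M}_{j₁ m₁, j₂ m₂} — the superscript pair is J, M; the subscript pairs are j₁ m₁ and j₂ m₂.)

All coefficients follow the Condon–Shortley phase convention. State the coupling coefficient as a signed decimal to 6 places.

+√(1/3) ≈ +0.577350

triangle: 1!*1!*5!/8! = 120/40320
(j±m)!: 1!*1!*1!*5!*1!*5! = 14400
prefactor² = (2J+1)*Δ*N² = 300
  k=0: +1/(0!*1!*1!*1!*0!*4!) = 1/24
  k=1: −1/(1!*0!*0!*0!*1!*5!) = -1/120
Σ = 1/30  ⇒  CG² = 300*(1/30)² = 1/3
CG = +√(1/3) = +0.577350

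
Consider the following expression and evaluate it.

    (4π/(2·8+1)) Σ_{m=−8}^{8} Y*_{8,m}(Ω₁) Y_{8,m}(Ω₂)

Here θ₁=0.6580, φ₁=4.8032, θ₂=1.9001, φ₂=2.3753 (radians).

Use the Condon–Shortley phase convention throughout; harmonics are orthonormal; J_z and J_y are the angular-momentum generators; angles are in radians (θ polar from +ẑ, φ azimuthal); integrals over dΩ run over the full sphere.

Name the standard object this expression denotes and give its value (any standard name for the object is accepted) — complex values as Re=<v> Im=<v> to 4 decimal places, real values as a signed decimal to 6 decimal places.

This sum is the spherical-harmonic addition theorem: it equals the Legendre polynomial P_l(cos γ) of the angle γ between the two directions.
Addition theorem: P_8(cos γ) = (4π/17) Σ_m Y*_{lm}(Ω₁) Y_{lm}(Ω₂), m = −8…8:
  m=-8: Y*=(0.007536, 0.006697)  Y=(0.327483, -0.050447)  product (0.002806, 0.001813)
  m=-7: Y*=(-0.030978, 0.041985)  Y=(0.274714, -0.360127)  product (0.006610, 0.022690)
  m=-6: Y*=(-0.141269, -0.085618)  Y=(-0.017578, -0.152667)  product (-0.010588, 0.023072)
  m=-5: Y*=(0.154235, -0.316013)  Y=(0.220264, 0.181744)  product (0.091406, -0.041575)
  m=-4: Y*=(0.450980, 0.171423)  Y=(0.272647, -0.020877)  product (0.126537, 0.037323)
  m=-3: Y*=(-0.085385, 0.305625)  Y=(-0.112680, 0.126398)  product (-0.029009, -0.045230)
  m=-2: Y*=(0.154207, 0.028320)  Y=(0.011593, 0.303237)  product (-0.006800, 0.047090)
  m=-1: Y*=(-0.036738, 0.403441)  Y=(-0.082742, -0.079639)  product (0.035170, -0.030456)
  m=+0: Y*=(0.031052, -0.000000)  Y=(-0.308464, 0.000000)  product (-0.009579, 0.000000)
  m=+1: Y*=(0.036738, 0.403441)  Y=(0.082742, -0.079639)  product (0.035170, 0.030456)
  m=+2: Y*=(0.154207, -0.028320)  Y=(0.011593, -0.303237)  product (-0.006800, -0.047090)
  m=+3: Y*=(0.085385, 0.305625)  Y=(0.112680, 0.126398)  product (-0.029009, 0.045230)
  m=+4: Y*=(0.450980, -0.171423)  Y=(0.272647, 0.020877)  product (0.126537, -0.037323)
  m=+5: Y*=(-0.154235, -0.316013)  Y=(-0.220264, 0.181744)  product (0.091406, 0.041575)
  m=+6: Y*=(-0.141269, 0.085618)  Y=(-0.017578, 0.152667)  product (-0.010588, -0.023072)
  m=+7: Y*=(0.030978, 0.041985)  Y=(-0.274714, -0.360127)  product (0.006610, -0.022690)
  m=+8: Y*=(0.007536, -0.006697)  Y=(0.327483, 0.050447)  product (0.002806, -0.001813)
Accumulated sum (0.422683, -0.000000); after 4π/(2l+1) scaling, (0.312447, -0.000000) ⇒ P_8 = 0.312447

Legendre polynomial (addition theorem), +0.312447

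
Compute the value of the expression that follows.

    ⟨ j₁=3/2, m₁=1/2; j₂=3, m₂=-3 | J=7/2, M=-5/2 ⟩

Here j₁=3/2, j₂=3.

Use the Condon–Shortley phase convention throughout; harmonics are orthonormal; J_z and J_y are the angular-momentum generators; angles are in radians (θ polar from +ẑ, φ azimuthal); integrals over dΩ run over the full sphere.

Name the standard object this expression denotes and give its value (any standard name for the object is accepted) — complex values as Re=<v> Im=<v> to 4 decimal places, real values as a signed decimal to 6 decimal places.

Clebsch–Gordan coefficient, +√(8/21) ≈ +0.617213

This is a Clebsch–Gordan (vector-coupling) coefficient.
triangle: 1!·2!·5!/9! = 240/362880
(j±m)!: 2!·1!·0!·6!·1!·6! = 1036800
prefactor² = (2J+1)·Δ·N² = 38400/7
  k=0: +1/(0!·1!·1!·0!·1!·5!) = 1/120
Σ = 1/120  ⇒  CG² = 38400/7·(1/120)² = 8/21
CG = +√(8/21) = +0.617213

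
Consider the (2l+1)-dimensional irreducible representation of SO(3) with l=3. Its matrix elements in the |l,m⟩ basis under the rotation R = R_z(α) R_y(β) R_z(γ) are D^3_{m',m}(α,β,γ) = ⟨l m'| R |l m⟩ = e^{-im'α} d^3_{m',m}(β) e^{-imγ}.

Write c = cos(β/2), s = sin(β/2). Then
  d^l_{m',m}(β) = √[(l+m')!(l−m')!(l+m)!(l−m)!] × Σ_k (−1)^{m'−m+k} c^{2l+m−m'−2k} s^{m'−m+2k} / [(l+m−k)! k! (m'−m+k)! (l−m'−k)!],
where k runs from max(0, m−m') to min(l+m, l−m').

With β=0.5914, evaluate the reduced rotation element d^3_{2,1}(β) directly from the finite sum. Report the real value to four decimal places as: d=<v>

d^3_{2,1}(β=0.5914) via the finite sum:
With c≡cos(β/2)=0.956598 and s≡sin(β/2)=0.291410, N=[120·1·24·2]^{1/2}=75.894664
Admissible k: 0..1 (factorial args all ≥0)
  k=0: (−1)^1·75.8947/(24)·0.9566^5·0.2914^1 = -0.738163
  k=1: (−1)^2·75.8947/(12)·0.9566^3·0.2914^3 = +0.137003
d^3_{2,1}(0.5914) = -0.738163 +0.137003 = -0.601159

d=-0.6012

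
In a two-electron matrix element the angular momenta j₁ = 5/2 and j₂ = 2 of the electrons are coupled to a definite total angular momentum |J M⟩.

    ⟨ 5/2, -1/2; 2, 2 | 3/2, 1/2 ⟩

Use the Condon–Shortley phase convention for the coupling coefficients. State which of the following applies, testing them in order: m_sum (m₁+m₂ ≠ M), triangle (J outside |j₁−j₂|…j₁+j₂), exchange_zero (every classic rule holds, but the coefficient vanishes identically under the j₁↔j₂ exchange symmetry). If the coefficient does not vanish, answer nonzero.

m-sum: m₁+m₂ = -1/2+2 = 3/2, M = 1/2  ✗ ⇒ coefficient is 0

m_sum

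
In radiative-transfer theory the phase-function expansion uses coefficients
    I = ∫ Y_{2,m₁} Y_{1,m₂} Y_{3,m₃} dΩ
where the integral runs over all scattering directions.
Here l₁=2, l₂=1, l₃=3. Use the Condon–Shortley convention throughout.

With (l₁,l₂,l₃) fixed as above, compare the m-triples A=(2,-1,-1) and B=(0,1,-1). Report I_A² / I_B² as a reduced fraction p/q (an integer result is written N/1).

l's match ⇒ only the (l;m) 3-j factors differ between A and B.
A: triangle coeff Δ(2,1,3) = 1/105; Σ_t [0,0]: t=0:+1/48 = 1/48; (3j)²=1/105 [(2 1 3; 2 -1 -1)], sign=+1
B: triangle coeff Δ(2,1,3) = 1/105; Σ_t [0,0]: t=0:+1/8 = 1/8; (3j)²=2/35 [(2 1 3; 0 1 -1)], sign=+1
I_A²/I_B² = (1/105)/(2/35) = 1/6

1/6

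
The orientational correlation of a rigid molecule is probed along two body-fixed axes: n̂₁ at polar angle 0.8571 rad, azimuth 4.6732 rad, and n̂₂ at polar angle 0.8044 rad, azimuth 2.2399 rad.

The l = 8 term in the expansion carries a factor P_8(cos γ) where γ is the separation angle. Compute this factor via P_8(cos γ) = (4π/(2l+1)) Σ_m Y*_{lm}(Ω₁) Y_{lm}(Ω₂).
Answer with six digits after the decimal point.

Expand P_8 via completeness: Σ_{m} conj(Y_{8,m}) at Ω₁ times Y_{8,m} at Ω₂ —
  m=-8: (0.05229 - 0.01695j) × (0.02235 + 0.02999j) = 0.00168 + 0.00119j  (running Σ = 0.00168 + 0.00119j)
  m=-7: (0.05158 + 0.18328j) × (-0.14395 - 0.00413j) = -0.00667 - 0.02660j  (running Σ = -0.00499 - 0.02541j)
  m=-6: (-0.37081 + 0.08883j) × (0.21013 - 0.25061j) = -0.05566 + 0.11159j  (running Σ = -0.06065 + 0.08619j)
  m=-5: (-0.08771 - 0.44187j) × (0.09342 + 0.45172j) = 0.19141 - 0.08090j  (running Σ = 0.13076 + 0.00529j)
  m=-4: (0.19588 - 0.03096j) × (-0.28769 - 0.14440j) = -0.06082 - 0.01938j  (running Σ = 0.06994 - 0.01409j)
  m=-3: (-0.02839 - 0.24035j) × (-0.09912 + 0.04624j) = 0.01393 + 0.02251j  (running Σ = 0.08387 + 0.00842j)
  m=-2: (0.34281 - 0.02692j) × (0.08867 - 0.37432j) = 0.02032 - 0.13071j  (running Σ = 0.10418 - 0.12229j)
  m=-1: (-0.00363 - 0.09257j) × (0.04395 + 0.05557j) = 0.00498 - 0.00427j  (running Σ = 0.10917 - 0.12655j)
  m=0: (0.35797 + 0.00000j) × (0.36322 + 0.00000j) = 0.13002 + 0.00000j  (running Σ = 0.23919 - 0.12655j)
  m=1: (0.00363 - 0.09257j) × (-0.04395 + 0.05557j) = 0.00498 + 0.00427j  (running Σ = 0.24418 - 0.12229j)
  m=2: (0.34281 + 0.02692j) × (0.08867 + 0.37432j) = 0.02032 + 0.13071j  (running Σ = 0.26449 + 0.00842j)
  m=3: (0.02839 - 0.24035j) × (0.09912 + 0.04624j) = 0.01393 - 0.02251j  (running Σ = 0.27842 - 0.01409j)
  m=4: (0.19588 + 0.03096j) × (-0.28769 + 0.14440j) = -0.06082 + 0.01938j  (running Σ = 0.21760 + 0.00529j)
  m=5: (0.08771 - 0.44187j) × (-0.09342 + 0.45172j) = 0.19141 + 0.08090j  (running Σ = 0.40901 + 0.08619j)
  m=6: (-0.37081 - 0.08883j) × (0.21013 + 0.25061j) = -0.05566 - 0.11159j  (running Σ = 0.35335 - 0.02541j)
  m=7: (-0.05158 + 0.18328j) × (0.14395 - 0.00413j) = -0.00667 + 0.02660j  (running Σ = 0.34668 + 0.00119j)
  m=8: (0.05229 + 0.01695j) × (0.02235 - 0.02999j) = 0.00168 - 0.00119j  (running Σ = 0.34836 + 0.00000j)
Accumulated sum 0.34836 + 0.00000j; after 4π/(2l+1) scaling, 0.25751 + 0.00000j ⇒ P_8 = 0.257507

0.257507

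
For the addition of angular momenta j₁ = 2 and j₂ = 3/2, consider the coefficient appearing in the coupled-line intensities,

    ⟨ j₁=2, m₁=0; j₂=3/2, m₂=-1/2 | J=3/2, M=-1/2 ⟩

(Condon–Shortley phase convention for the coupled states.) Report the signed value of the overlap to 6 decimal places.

-0.447214  (= −√(1/5))

√[4·2!2!1!/6! · 2!2!1!2!1!2!] = √(16/45)
  +(−1)^0/∏(0,2,2,1,0,0)! = 1/4  (running 1/4)
  +(−1)^1/∏(1,1,1,0,1,1)! = -1  (running -3/4)
⟨..|..⟩ = √(16/45)·(-3/4) = -0.447214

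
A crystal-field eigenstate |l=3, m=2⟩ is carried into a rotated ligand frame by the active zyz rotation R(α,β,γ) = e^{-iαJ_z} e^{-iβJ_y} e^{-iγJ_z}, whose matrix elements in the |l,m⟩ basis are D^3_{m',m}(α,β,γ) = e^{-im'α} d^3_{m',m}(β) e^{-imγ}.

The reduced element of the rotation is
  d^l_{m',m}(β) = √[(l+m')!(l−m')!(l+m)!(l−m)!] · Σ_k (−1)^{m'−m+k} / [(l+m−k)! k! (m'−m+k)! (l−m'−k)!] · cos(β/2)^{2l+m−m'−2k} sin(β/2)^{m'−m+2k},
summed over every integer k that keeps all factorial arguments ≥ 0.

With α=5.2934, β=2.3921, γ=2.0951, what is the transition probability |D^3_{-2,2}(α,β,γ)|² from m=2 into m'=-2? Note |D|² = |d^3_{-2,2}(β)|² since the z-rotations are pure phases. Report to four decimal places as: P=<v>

P=0.0216

D^3_{-2,2}(5.2934,2.3921,2.0951) = e^{-i·-2·5.2934}·d^3_{-2,2}(2.3921)·e^{-i·2·2.0951}. Compute d first:
Half-angle: c=0.366036, s=0.930601. N=√(1·120·120·1)=120.000000
k: max(0,(2)−(-2))=4 … min(3+(2),3−(-2))=5
  k=4: (−1)^0·120.0000/(24)·0.3660^2·0.9306^4 = +0.502426
  k=5: (−1)^1·120.0000/(120)·0.3660^0·0.9306^6 = -0.649501
d^3_{-2,2}(2.3921) = +0.502426 -0.649501 = -0.147075
|D^3_{-2,2}|² = |d^3_{-2,2}(β)|² = (-0.147075)² = 0.021631 (the z-rotation phases have unit modulus)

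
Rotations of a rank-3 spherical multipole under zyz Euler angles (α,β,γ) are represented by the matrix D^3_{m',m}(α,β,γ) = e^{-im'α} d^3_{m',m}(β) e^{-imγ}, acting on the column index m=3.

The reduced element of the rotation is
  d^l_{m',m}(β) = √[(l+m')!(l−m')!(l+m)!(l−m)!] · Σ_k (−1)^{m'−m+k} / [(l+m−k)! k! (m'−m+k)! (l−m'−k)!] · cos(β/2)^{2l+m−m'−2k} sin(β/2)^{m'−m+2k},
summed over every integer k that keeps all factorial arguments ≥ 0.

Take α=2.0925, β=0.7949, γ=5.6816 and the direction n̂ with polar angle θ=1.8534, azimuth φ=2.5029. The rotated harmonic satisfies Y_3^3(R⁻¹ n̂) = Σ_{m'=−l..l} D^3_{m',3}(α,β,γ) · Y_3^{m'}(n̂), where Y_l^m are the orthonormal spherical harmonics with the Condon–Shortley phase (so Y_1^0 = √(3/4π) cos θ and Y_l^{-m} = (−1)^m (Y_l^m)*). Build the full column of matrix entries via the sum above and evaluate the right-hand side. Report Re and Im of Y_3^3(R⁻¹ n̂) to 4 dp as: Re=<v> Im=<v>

Re=0.3054 Im=-0.0060

Need the full column D^3_{m',3} for m'=−3..3 at α=2.0925, β=0.7949, γ=5.6816.
cos(β/2)=0.922051, sin(β/2)=0.387068
d^3_{-3,3}: single k=6 term ⇒ +0.003363;  D = -0.000761+0.003276i
d^3_{-2,3}: single k=5 term ⇒ +0.019623;  D = +0.018784-0.005676i
d^3_{-1,3}: single k=4 term ⇒ +0.073911;  D = -0.053793-0.050686i
d^3_{0,3}: single k=3 term ⇒ +0.203303;  D = -0.047132+0.197764i
d^3_{1,3}: single k=2 term ⇒ +0.419412;  D = +0.402168-0.119025i
d^3_{2,3}: single k=1 term ⇒ +0.631885;  D = -0.457426-0.435936i
d^3_{3,3}: single k=0 term ⇒ +0.614511;  D = -0.145859+0.596950i
Y_3^{m'}(θ=1.8534,φ=2.5029) and Σ D·Y over m':
  (-0.0008+0.0033i)·(+0.1251-0.3477i)  (+0.0188-0.0057i)·(-0.0760-0.2516i)  (-0.0538-0.0507i)·(+0.1523+0.1131i)  (-0.0471+0.1978i)·(+0.2717+0.0000i)  (+0.4022-0.1190i)·(-0.1523+0.1131i)  (-0.4574-0.4359i)·(-0.0760+0.2516i)  (-0.1459+0.5969i)·(-0.1251-0.3477i)
Y_3^3(R⁻¹ n̂) = +0.305387-0.005970i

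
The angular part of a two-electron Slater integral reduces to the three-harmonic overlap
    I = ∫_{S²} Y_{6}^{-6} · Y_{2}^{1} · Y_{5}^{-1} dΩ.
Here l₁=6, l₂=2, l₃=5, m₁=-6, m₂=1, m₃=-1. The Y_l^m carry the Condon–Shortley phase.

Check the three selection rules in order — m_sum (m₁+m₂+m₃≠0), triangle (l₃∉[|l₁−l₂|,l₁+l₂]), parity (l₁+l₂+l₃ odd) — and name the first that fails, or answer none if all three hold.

m_sum

Σmᵢ = -6  ✗
l₃∈[|l₁−l₂|,l₁+l₂]=[4,8], have l₃=5
Σlᵢ = 13 ⇒ odd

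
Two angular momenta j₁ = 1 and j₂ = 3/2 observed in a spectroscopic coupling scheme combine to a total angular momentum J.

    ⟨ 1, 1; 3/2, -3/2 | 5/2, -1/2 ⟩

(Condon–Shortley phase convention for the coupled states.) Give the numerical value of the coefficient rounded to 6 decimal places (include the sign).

+√(1/10) ≈ +0.316228

√[6·0!2!3!/6! · 2!0!0!3!2!3!] = √(72/5)
  +(−1)^0/∏(0,0,0,0,2,3)! = 1/12  (running 1/12)
⟨..|..⟩ = √(72/5)·(1/12) = +0.316228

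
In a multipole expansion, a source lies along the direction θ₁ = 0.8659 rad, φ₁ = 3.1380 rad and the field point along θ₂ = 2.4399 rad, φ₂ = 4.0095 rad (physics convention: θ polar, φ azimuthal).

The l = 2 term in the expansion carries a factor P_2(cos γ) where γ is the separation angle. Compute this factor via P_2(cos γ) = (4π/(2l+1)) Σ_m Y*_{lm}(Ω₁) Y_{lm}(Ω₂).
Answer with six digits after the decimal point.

-0.452262

Term-by-term m-sum for l=2 (normalisation 4π/5 = 2.513274):
  [-2]  conj(Y_{2,-2})(Ω₁) = +0.224093-0.001610i ; Y_{2,-2}(Ω₂) = -0.026440-0.158768i ; Δ = -0.006181-0.035536i
  [-1]  conj(Y_{2,-1})(Ω₁) = -0.381276+0.001370i ; Y_{2,-1}(Ω₂) = +0.246206-0.290598i ; Δ = -0.093474+0.111135i
  [+0]  conj(Y_{2,0})(Ω₁) = +0.081856-0.000000i ; Y_{2,0}(Ω₂) = +0.236526+0.000000i ; Δ = +0.019361+0.000000i
  [+1]  conj(Y_{2,1})(Ω₁) = +0.381276+0.001370i ; Y_{2,1}(Ω₂) = -0.246206-0.290598i ; Δ = -0.093474-0.111135i
  [+2]  conj(Y_{2,2})(Ω₁) = +0.224093+0.001610i ; Y_{2,2}(Ω₂) = -0.026440+0.158768i ; Δ = -0.006181+0.035536i
Total Σ_m = -0.179949+0.000000i. Multiply by 2.513274: -0.452262+0.000000i. P_2(cos γ) = -0.452262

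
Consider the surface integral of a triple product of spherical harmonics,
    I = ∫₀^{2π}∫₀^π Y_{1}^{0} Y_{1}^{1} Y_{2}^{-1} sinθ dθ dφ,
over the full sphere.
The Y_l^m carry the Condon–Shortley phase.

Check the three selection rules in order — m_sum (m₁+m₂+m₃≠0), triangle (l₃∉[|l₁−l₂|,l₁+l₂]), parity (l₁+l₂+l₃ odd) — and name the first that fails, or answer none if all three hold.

azimuthal sum: 0 + 1 − 1 = 0  ✓
0 ≤ 2 ≤ 2 (triangle on l)  ✓
L = 1 + 1 + 2 = 4 (even)  ✓

none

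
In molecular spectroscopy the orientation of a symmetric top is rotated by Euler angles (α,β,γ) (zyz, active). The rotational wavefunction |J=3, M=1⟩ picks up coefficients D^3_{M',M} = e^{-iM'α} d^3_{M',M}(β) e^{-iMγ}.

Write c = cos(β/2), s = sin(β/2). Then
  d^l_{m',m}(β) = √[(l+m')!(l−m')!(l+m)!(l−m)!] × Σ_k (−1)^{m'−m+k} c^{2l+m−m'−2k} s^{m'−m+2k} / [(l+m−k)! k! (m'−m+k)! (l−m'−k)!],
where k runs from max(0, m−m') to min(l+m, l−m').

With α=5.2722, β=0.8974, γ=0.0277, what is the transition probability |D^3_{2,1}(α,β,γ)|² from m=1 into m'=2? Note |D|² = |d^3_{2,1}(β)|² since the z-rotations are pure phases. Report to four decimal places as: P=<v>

Split into d^3_{2,1}(β=0.8974) × two z-phases.
With c≡cos(β/2)=0.901012 and s≡sin(β/2)=0.433795, N=[120·1·24·2]^{1/2}=75.894664
k: max(0,(1)−(2))=0 … min(3+(1),3−(2))=1
  k=0: (−1)^1·75.8947/(24)·0.9010^5·0.4338^1 = -0.814585
  k=1: (−1)^2·75.8947/(12)·0.9010^3·0.4338^3 = +0.377636
d^3_{2,1}(0.8974) = -0.814585 +0.377636 = -0.436949
|D^3_{2,1}|² = |d^3_{2,1}(β)|² = (-0.436949)² = 0.190924 (the z-rotation phases have unit modulus)

P=0.1909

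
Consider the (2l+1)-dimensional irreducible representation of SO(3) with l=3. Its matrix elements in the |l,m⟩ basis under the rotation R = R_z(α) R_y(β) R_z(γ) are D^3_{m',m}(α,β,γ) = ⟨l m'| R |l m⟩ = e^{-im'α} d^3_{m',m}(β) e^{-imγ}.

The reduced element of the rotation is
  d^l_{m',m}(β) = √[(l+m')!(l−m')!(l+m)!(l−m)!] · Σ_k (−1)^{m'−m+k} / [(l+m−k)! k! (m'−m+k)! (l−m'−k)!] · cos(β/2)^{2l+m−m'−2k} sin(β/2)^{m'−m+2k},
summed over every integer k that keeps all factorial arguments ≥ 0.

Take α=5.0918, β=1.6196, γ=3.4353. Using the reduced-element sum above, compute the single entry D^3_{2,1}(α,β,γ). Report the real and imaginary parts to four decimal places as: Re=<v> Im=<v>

Split into d^3_{2,1}(β=1.6196) × two z-phases.
c=cos(1.619600/2)=0.689643, s=sin(1.619600/2)=0.724149; N=√[120·1·24·2]=75.894664
The bounds max(0,m−m')=0 and min(l+m,l−m')=1 give 2 terms
  k=0: (−1)^1·75.8947/(24)·0.6896^5·0.7241^1 = -0.357232
  k=1: (−1)^2·75.8947/(12)·0.6896^3·0.7241^3 = +0.787749
d^3_{2,1}(1.6196) = -0.357232 +0.787749 = +0.430517
Phases: e^{-i·(2)·5.0918}=-0.725647+0.688067i, e^{-i·(1)·3.4353}=-0.957177+0.289503i ⇒ D=+0.213267-0.373981i

Re=0.2133 Im=-0.3740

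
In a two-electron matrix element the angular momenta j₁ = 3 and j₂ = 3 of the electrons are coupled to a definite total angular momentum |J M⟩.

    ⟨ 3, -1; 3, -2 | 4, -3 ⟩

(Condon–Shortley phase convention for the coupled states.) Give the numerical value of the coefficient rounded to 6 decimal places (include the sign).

-0.301511

j₁+j₂−J=2  J+j₁−j₂=4  J−j₁+j₂=4  j₁+j₂+J+1=11
(j₁±m₁, j₂±m₂, J±M) = (2,4,1,5,1,7)
P² = 82944/11
sum k=0..1:
  [0] +1/288 = 1/288
  [1] −1/144 = -1/144
S = -1/288
C² = P²·S² = 1/11 ; C = -0.301511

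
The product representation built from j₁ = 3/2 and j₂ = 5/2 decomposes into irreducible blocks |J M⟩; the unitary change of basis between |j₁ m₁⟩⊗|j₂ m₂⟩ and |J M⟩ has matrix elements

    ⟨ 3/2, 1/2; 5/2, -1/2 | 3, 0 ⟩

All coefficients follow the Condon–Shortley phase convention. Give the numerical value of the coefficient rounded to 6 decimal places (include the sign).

+0.447214

√[7·1!2!4!/8! · 2!1!2!3!3!3!] = √(36/5)
  +(−1)^0/∏(0,1,1,2,1,2)! = 1/4  (running 1/4)
  +(−1)^1/∏(1,0,0,1,2,3)! = -1/12  (running 1/6)
⟨..|..⟩ = √(36/5)·(1/6) = +0.447214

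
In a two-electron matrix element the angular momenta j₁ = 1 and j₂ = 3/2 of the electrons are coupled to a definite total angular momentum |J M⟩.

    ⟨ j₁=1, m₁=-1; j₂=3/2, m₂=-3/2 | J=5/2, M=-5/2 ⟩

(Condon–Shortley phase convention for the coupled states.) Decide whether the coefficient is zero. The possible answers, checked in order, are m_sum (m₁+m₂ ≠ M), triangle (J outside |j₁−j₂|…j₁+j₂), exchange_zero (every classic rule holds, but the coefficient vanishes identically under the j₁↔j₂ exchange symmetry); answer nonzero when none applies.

m-sum: m₁+m₂ = -1+(-3/2) = -5/2, M = -5/2  ✓
triangle: |j₁−j₂| = 1/2 ≤ J = 5/2 ≤ j₁+j₂ = 5/2  ✓
exchange: j₁≠j₂ or m₁≠m₂ — the exchange symmetry imposes no constraint here
value check: CG = +1 = +1.000000 ≠ 0

nonzero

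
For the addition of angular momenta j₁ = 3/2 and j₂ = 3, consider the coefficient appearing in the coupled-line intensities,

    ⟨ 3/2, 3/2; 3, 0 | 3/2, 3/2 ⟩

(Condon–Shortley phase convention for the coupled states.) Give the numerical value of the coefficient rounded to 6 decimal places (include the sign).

j₁+j₂−J=3  J+j₁−j₂=0  J−j₁+j₂=3  j₁+j₂+J+1=7
(j₁±m₁, j₂±m₂, J±M) = (3,0,3,3,3,0)
P² = 1296/35
sum k=0..0:
  [0] +1/36 = 1/36
S = 1/36
C² = P²·S² = 1/35 ; C = +0.169031

+√(1/35) ≈ +0.169031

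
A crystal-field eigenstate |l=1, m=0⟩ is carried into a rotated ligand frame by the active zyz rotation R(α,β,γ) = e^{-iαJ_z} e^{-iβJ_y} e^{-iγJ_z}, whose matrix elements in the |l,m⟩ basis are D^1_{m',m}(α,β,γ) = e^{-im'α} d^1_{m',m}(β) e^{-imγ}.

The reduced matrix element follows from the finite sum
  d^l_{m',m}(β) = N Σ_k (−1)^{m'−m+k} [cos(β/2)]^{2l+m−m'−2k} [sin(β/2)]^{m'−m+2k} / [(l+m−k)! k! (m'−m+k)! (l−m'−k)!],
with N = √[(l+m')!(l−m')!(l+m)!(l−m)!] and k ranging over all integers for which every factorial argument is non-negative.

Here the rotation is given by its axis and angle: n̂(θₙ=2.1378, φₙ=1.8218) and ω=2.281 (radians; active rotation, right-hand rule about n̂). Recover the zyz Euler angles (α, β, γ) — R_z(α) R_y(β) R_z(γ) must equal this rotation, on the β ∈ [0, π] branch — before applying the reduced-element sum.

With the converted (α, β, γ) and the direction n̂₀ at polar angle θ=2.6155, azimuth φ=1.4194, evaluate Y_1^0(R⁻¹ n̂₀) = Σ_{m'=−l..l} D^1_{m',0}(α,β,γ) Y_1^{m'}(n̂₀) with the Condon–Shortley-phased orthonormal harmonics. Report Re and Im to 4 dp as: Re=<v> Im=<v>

Re=-0.0334 Im=0.0000

Axis–angle → zyz. n̂ = (sinθₙcosφₙ, sinθₙsinφₙ, cosθₙ) = (-0.209509, +0.817081, -0.537107), ω = 2.2810.
R = I cosω + sinω [n̂]ₓ + (1−cosω) n̂n̂ᵀ gives
  R = [-0.579476, +0.124453, +0.805431; -0.690047, +0.450916, -0.566136; -0.433639, -0.883848, -0.175416]
β = atan2(√(R₁₃²+R₂₃²), R₃₃) = 1.747125; α = atan2(R₂₃, R₁₃) mod 2π = 5.670517; γ = atan2(R₃₂, −R₃₁) mod 2π = 5.168509
Need the full column D^1_{m',0} for m'=−1..1 at α=5.6705, β=1.7471, γ=5.1685.
cos(β/2)=0.642100, sin(β/2)=0.766621
d^1_{-1,0}: single k=1 term ⇒ +0.696143;  D = +0.569526-0.400319i
d^1_{0,0}: k∈[0..1] ⇒ +0.412292 -0.587708 = -0.175416;  D = -0.175416+0.000000i
d^1_{1,0}: single k=0 term ⇒ -0.696143;  D = -0.569526-0.400319i
Y_1^{m'}(θ=2.6155,φ=1.4194) and Σ D·Y over m':
  (+0.5695-0.4003i)·(+0.0262-0.1715i)  (-0.1754+0.0000i)·(-0.4225+0.0000i)  (-0.5695-0.4003i)·(-0.0262-0.1715i)
Y_1^0(R⁻¹ n̂) = -0.033393+0.000000i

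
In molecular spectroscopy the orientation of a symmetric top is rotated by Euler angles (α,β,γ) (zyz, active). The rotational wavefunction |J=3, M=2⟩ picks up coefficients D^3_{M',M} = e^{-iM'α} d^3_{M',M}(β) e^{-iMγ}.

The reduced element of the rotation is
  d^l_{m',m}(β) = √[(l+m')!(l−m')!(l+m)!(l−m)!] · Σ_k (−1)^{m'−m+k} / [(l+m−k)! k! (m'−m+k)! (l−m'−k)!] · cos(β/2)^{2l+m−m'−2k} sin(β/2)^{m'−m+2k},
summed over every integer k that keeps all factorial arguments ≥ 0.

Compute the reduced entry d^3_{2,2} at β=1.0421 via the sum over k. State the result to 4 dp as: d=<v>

d^3_{2,2}(β=1.0421) via the finite sum:
With c≡cos(β/2)=0.867297 and s≡sin(β/2)=0.497791, N=[120·1·120·1]^{1/2}=120.000000
k: max(0,(2)−(2))=0 … min(3+(2),3−(2))=1
  k=0: (−1)^0·120.0000/(120)·0.8673^6·0.4978^0 = +0.425605
  k=1: (−1)^1·120.0000/(24)·0.8673^4·0.4978^2 = -0.701028
d^3_{2,2}(1.0421) = +0.425605 -0.701028 = -0.275423

d=-0.2754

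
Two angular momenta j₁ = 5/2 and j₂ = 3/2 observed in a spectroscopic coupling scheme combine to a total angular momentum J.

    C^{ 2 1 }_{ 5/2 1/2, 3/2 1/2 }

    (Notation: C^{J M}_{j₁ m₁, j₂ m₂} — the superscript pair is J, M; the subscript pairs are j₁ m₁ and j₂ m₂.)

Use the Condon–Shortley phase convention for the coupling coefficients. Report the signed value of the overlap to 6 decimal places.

-0.545545

√[5·2!3!1!/7! · 3!2!2!1!3!1!] = √(12/7)
  +(−1)^1/∏(1,1,1,1,2,0)! = -1/2  (running -1/2)
  +(−1)^2/∏(2,0,0,0,3,1)! = 1/12  (running -5/12)
⟨..|..⟩ = √(12/7)·(-5/12) = -0.545545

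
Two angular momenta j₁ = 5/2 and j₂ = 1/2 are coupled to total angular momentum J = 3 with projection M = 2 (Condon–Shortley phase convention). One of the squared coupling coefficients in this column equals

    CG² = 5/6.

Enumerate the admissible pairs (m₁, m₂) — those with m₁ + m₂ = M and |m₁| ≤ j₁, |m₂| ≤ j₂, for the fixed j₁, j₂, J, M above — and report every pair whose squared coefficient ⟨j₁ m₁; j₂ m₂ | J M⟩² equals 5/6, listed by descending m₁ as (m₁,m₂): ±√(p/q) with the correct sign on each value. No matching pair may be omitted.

Admissible pairs with m₁+m₂ = M = 2: (3/2,1/2), (5/2,-1/2)
  (m₁,m₂)=(5/2,-1/2): CG² = 1/6, CG = +√(1/6)
  (m₁,m₂)=(3/2,1/2): CG² = 5/6, CG = +√(5/6)   ← matches the target
Pairs with CG² = 5/6: (3/2,1/2): +√(5/6)

(3/2,1/2): +√(5/6)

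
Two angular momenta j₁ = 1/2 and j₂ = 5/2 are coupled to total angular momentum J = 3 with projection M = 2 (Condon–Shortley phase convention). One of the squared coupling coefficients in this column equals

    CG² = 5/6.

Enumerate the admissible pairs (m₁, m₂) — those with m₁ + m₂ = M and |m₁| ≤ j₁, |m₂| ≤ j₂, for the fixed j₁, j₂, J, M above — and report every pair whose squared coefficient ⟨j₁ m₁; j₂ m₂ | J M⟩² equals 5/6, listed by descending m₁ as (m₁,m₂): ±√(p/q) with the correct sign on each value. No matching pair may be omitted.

(1/2,3/2): +√(5/6)

Admissible pairs with m₁+m₂ = M = 2: (-1/2,5/2), (1/2,3/2)
  (m₁,m₂)=(1/2,3/2): CG² = 5/6, CG = +√(5/6)   ← matches the target
  (m₁,m₂)=(-1/2,5/2): CG² = 1/6, CG = +√(1/6)
Pairs with CG² = 5/6: (1/2,3/2): +√(5/6)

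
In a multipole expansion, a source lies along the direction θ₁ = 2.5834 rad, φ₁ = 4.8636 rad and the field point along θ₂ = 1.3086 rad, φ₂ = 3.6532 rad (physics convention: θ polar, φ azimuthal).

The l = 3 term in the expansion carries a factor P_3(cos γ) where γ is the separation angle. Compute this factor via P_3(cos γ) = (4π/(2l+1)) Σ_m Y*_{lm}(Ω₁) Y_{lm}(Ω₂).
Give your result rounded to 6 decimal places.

Term-by-term m-sum for l=3 (normalisation 4π/7 = 1.795196):
  m=-3: (-0.027168+0.055724i) × (-0.013519+0.375648i) = -0.020565-0.010959i  (running Σ = -0.020565-0.010959i)
  m=-2: (+0.232148+0.072428i) × (+0.128648-0.210974i) = +0.045146-0.039659i  (running Σ = +0.024581-0.050618i)
  m=-1: (+0.066972-0.439522i) × (+0.180739-0.101480i) = -0.032498-0.086235i  (running Σ = -0.007918-0.136853i)
  m=0: (-0.189076-0.000000i) × (-0.257691+0.000000i) = +0.048723+0.000000i  (running Σ = +0.040806-0.136853i)
  m=1: (-0.066972-0.439522i) × (-0.180739-0.101480i) = -0.032498+0.086235i  (running Σ = +0.008307-0.050618i)
  m=2: (+0.232148-0.072428i) × (+0.128648+0.210974i) = +0.045146+0.039659i  (running Σ = +0.053453-0.010959i)
  m=3: (+0.027168+0.055724i) × (+0.013519+0.375648i) = -0.020565+0.010959i  (running Σ = +0.032888+0.000000i)
Σ over m = +0.032888+0.000000i; ×(4π/7) → +0.059040+0.000000i. Real part: 0.059040

0.059040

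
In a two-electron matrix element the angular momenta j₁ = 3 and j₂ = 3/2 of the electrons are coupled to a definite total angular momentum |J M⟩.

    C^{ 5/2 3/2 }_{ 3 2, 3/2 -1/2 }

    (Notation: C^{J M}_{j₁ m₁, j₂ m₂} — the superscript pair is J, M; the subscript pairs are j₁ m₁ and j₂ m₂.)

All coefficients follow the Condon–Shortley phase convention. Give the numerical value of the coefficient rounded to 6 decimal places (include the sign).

√[6·2!4!1!/8! · 5!1!1!2!4!1!] = √(288/7)
  +(−1)^0/∏(0,2,1,1,3,0)! = 1/12  (running 1/12)
  +(−1)^1/∏(1,1,0,0,4,1)! = -1/24  (running 1/24)
⟨..|..⟩ = √(288/7)·(1/24) = +0.267261

+0.267261  (= +√(1/14))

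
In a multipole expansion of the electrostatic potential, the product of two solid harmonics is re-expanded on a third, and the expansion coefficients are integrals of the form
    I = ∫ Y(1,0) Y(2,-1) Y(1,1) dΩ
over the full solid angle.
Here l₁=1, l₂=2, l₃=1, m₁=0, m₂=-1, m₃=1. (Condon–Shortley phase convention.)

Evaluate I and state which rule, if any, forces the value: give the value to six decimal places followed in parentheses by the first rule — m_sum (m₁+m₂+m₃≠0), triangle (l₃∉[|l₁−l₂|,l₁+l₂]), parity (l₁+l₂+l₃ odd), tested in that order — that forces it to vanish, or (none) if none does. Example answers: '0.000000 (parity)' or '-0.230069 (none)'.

Checks pass: Σm=0; 4 even; l₃=1∈[1,3].
(2·1+1)(2·2+1)(2·1+1) = 45
Δ: 2! 0! 2! / 5! → 1/30
sum: t=1:−1/1 = -1/1
3j²(1 2 1; 0 0 0) = Δ·Π!·Σ² = 2/15  (sign +1)
sum: t=1:−1/2 = -1/2
3j²(1 2 1; 0 -1 1) = Δ·Π!·Σ² = 1/10  (sign -1)
combine: 4πI² = 45·2/15·1/10 = 3/5
take √, sign -1: I = -0.21850969
No selection rule forces the value: the integral is nonzero (none).

-0.218510 (none)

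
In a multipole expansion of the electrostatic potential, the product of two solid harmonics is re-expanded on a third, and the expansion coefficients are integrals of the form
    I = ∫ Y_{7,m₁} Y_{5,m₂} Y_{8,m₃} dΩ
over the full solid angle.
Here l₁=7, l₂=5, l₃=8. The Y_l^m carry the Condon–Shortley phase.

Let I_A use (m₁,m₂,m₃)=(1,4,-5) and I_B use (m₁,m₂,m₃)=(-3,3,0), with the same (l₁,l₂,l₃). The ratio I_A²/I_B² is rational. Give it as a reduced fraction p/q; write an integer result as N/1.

l's match ⇒ only the (l;m) 3-j factors differ between A and B.
A: triangle coeff Δ(7,5,8) = 1/814773960; Σ_t [3,4]: t=3:−1/130636800 t=4:+1/232243200 = -1/298598400; (3j)²=7/1292 [(7 5 8; 1 4 -5)], sign=+1
B: triangle coeff Δ(7,5,8) = 1/814773960; Σ_t [2,4]: t=2:+1/232243200 t=3:−1/21772800 t=4:+1/19906560 = 1/116121600; (3j)²=48/46189 [(7 5 8; -3 3 0)], sign=+1
I_A²/I_B² = (7/1292)/(48/46189) = 1001/192

1001/192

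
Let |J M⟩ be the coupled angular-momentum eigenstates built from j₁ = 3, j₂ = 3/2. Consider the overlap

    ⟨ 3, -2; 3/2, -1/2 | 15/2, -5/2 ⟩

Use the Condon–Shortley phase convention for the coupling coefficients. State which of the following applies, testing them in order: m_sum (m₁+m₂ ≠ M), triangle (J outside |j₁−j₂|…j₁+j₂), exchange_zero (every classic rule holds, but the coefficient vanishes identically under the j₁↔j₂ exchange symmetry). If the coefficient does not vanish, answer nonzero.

triangle

m-sum: m₁+m₂ = -2+(-1/2) = -5/2, M = -5/2  ✓
triangle: need |j₁−j₂| ≤ J ≤ j₁+j₂, i.e. J ∈ [3/2, 9/2]; J = 15/2 is outside ✗ ⇒ coefficient is 0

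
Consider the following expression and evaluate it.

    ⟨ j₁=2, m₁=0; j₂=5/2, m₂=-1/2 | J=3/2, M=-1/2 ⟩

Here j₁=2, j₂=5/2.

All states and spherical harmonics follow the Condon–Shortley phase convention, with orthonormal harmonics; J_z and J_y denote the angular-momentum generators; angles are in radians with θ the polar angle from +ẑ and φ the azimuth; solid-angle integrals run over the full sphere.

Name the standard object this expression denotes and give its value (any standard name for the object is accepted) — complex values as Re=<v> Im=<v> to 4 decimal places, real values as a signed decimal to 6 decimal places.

This is a Clebsch–Gordan (vector-coupling) coefficient.
√[4·3!1!2!/7! · 2!2!2!3!1!2!] = √(32/35)
  +(−1)^1/∏(1,2,1,1,0,1)! = -1/2  (running -1/2)
  +(−1)^2/∏(2,1,0,0,1,2)! = 1/4  (running -1/4)
⟨..|..⟩ = √(32/35)·(-1/4) = -0.239046

Clebsch–Gordan coefficient, −√(2/35) ≈ -0.239046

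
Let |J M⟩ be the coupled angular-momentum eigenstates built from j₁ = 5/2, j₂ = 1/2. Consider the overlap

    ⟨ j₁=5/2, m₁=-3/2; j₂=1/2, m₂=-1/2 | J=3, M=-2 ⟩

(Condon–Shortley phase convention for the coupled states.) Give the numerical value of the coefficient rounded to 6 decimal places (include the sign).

+0.912871  (= +√(5/6))

triangle: 0!*5!*1!/7! = 120/5040
(j±m)!: 1!*4!*0!*1!*1!*5! = 2880
prefactor² = (2J+1)*Δ*N² = 480
  k=0: +1/(0!*0!*4!*0!*1!*1!) = 1/24
Σ = 1/24  ⇒  CG² = 480*(1/24)² = 5/6
CG = +√(5/6) = +0.912871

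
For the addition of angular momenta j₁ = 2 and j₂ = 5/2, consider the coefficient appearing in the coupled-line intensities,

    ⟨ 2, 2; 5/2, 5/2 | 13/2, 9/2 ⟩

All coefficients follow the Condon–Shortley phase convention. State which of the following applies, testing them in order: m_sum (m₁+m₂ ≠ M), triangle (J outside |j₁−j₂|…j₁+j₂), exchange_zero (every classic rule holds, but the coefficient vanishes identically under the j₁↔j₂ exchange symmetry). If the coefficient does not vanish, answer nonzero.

triangle

m-sum: m₁+m₂ = 2+5/2 = 9/2, M = 9/2  ✓
triangle: need |j₁−j₂| ≤ J ≤ j₁+j₂, i.e. J ∈ [1/2, 9/2]; J = 13/2 is outside ✗ ⇒ coefficient is 0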